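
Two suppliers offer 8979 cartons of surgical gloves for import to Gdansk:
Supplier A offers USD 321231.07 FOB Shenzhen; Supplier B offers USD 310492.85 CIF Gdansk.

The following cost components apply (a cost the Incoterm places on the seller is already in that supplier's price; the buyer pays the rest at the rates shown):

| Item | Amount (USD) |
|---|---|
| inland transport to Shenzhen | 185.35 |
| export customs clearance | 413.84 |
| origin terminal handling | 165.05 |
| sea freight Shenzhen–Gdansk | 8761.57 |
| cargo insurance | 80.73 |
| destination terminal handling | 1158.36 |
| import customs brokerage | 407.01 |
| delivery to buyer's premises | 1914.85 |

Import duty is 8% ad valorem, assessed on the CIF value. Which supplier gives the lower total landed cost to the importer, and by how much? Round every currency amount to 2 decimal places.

Supplier B is cheaper by USD 21146.96

Supplier A (FOB):
CIF value = FOB price + freight + insurance = 321231.07 + 8761.57 + 80.73 = 330073.37
Import duty = 330073.37 × 8% = 26405.87
Buyer bears (A): 8761.57 + 80.73 + 1158.36 + 407.01 + 1914.85 = 12322.52
Landed cost (A) = invoice 321231.07 + 12322.52 + duty 26405.87 = 359959.46
Supplier B (CIF):
The CIF price already equals the CIF value: 310492.85
Import duty = 310492.85 × 8% = 24839.43
Buyer bears (B): 1158.36 + 407.01 + 1914.85 = 3480.22
Landed cost (B) = invoice 310492.85 + 3480.22 + duty 24839.43 = 338812.50
Difference = |359959.46 − 338812.50| = 21146.96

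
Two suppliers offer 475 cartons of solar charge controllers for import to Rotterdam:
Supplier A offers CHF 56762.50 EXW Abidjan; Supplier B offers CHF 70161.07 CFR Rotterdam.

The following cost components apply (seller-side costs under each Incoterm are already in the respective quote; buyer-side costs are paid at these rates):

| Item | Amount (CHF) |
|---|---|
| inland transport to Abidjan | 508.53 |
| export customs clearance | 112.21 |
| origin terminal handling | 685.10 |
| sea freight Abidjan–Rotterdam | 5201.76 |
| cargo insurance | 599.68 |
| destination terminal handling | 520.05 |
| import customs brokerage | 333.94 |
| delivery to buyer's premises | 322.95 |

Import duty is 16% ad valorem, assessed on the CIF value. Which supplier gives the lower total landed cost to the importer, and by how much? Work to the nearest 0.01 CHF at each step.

Supplier A (EXW):
CIF value = EXW price + inland to port + export clearance + origin terminal + freight + insurance = 56762.50 + 508.53 + 112.21 + 685.10 + 5201.76 + 599.68 = 63869.78
Import duty = 63869.78 × 16% = 10219.16
Buyer bears (A): 508.53 + 112.21 + 685.10 + 5201.76 + 599.68 + 520.05 + 333.94 + 322.95 = 8284.22
Landed cost (A) = invoice 56762.50 + 8284.22 + duty 10219.16 = 75265.88
Supplier B (CFR):
CIF value = CFR price + insurance = 70161.07 + 599.68 = 70760.75
Import duty = 70760.75 × 16% = 11321.72
Buyer bears (B): 599.68 + 520.05 + 333.94 + 322.95 = 1776.62
Landed cost (B) = invoice 70161.07 + 1776.62 + duty 11321.72 = 83259.41
Difference = |75265.88 − 83259.41| = 7993.53

Supplier A is cheaper by CHF 7993.53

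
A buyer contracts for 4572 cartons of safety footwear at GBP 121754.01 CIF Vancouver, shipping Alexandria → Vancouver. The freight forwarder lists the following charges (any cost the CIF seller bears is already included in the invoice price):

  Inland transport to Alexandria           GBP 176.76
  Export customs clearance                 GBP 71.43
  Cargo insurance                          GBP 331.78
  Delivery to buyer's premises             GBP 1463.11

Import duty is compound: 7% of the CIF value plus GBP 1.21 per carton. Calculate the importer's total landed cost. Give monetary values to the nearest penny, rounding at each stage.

Total landed cost: GBP 137272.02

CIF: the seller pays costs through ocean freight and marine insurance to the destination port.
Already in the invoice (seller's account under CIF): inland to port, export clearance, insurance — exclude.
The CIF price already equals the CIF value: 121754.01
Ad valorem component: 121754.01 × 7% = 8522.78
Specific component: 4572 × 1.21 = 5532.12
Import duty = 8522.78 + 5532.12 = 14054.90
Buyer bears: delivery 1463.11 + duty 14054.90 = 15518.01
Landed cost = invoice 121754.01 + 15518.01 = 137272.02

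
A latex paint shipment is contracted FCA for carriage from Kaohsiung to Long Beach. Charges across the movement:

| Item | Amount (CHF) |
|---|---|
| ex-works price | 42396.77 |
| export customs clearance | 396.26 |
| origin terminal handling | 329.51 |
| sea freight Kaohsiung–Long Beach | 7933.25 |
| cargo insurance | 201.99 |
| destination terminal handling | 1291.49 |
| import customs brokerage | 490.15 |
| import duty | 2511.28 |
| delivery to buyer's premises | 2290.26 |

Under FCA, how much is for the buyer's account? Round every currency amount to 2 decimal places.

Buyer's account: CHF 15047.93

FCA: the seller delivers export-cleared goods to the carrier; the buyer bears costs from that point.
Seller's account: goods 42396.77 + export clearance 396.26 = 42793.03
Buyer's account: origin terminal 329.51 + freight 7933.25 + insurance 201.99 + destination terminal 1291.49 + brokerage 490.15 + duty 2511.28 + delivery 2290.26 = 15047.93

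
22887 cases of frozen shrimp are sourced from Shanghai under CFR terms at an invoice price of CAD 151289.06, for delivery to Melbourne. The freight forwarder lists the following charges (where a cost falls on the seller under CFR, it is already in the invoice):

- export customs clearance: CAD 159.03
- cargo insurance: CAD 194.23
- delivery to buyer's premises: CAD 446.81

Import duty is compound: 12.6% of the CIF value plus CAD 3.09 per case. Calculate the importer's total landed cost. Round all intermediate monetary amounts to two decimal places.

CFR: the seller pays costs through ocean freight to the destination port, but not insurance.
Already in the invoice (seller's account under CFR): export clearance — exclude.
CIF value = CFR price + insurance = 151289.06 + 194.23 = 151483.29
Ad valorem component: 151483.29 × 12.6% = 19086.89
Specific component: 22887 × 3.09 = 70720.83
Import duty = 19086.89 + 70720.83 = 89807.72
Buyer bears: insurance 194.23 + delivery 446.81 + duty 89807.72 = 90448.76
Landed cost = invoice 151289.06 + 90448.76 = 241737.82

Total landed cost: CAD 241737.82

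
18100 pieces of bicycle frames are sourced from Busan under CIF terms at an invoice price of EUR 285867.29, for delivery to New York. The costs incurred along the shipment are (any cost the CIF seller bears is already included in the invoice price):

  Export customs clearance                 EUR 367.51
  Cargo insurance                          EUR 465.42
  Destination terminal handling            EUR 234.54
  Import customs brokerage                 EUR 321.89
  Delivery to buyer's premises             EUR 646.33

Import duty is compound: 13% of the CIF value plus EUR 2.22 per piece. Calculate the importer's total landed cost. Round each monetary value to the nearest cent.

Total landed cost: EUR 364414.80

CIF: the seller pays costs through ocean freight and marine insurance to the destination port.
Already in the invoice (seller's account under CIF): export clearance, insurance — exclude.
The CIF price already equals the CIF value: 285867.29
Ad valorem component: 285867.29 × 13% = 37162.75
Specific component: 18100 × 2.22 = 40182.00
Import duty = 37162.75 + 40182.00 = 77344.75
Buyer bears: destination terminal 234.54 + brokerage 321.89 + delivery 646.33 + duty 77344.75 = 78547.51
Landed cost = invoice 285867.29 + 78547.51 = 364414.80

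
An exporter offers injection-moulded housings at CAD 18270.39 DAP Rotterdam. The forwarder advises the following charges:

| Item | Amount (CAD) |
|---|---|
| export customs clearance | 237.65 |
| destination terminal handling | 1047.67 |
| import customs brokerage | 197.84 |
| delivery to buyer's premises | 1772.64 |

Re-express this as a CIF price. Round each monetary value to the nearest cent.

Not relevant to the conversion: export clearance — on the seller under both DAP and CIF; already in the DAP price and stays in the CIF price. brokerage — on the buyer under both terms; not part of either seller's price.
From DAP to CIF, the seller no longer bears: destination terminal, delivery.
CIF price = 18270.39 − 1047.67 − 1772.64 = 15450.08

CIF price: CAD 15450.08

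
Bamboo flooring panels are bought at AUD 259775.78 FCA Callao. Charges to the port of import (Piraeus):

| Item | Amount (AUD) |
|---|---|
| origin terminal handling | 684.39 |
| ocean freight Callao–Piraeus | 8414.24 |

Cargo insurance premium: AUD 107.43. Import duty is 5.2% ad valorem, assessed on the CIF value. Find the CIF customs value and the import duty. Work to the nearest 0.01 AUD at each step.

CIF = FCA price + pre-shipment costs + freight + insurance
CIF = 259775.78 + 684.39 + 8414.24 + 107.43 = 268981.84
Import duty = 268981.84 × 5.2% = 13987.06

CIF value: AUD 268981.84; import duty: AUD 13987.06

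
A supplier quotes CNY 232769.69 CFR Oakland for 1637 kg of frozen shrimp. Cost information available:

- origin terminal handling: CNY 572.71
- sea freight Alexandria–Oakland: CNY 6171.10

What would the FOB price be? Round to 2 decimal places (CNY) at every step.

Not relevant to the conversion: origin terminal — on the seller under both CFR and FOB; already in the CFR price and stays in the FOB price.
From CFR to FOB, the seller no longer bears: freight.
FOB price = 232769.69 − 6171.10 = 226598.59

FOB price: CNY 226598.59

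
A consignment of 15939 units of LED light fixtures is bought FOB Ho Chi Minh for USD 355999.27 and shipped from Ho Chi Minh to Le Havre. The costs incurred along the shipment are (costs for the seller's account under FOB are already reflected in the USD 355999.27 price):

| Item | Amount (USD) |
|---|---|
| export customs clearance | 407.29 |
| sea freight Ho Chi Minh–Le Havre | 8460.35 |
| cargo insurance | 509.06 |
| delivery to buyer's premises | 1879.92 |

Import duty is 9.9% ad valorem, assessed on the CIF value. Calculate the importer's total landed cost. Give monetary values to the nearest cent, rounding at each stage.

Total landed cost: USD 402980.50

FOB: the seller bears costs until goods are on board at the origin port; the buyer bears freight, insurance and all costs thereafter.
Already in the invoice (seller's account under FOB): export clearance — exclude.
CIF value = FOB price + freight + insurance = 355999.27 + 8460.35 + 509.06 = 364968.68
Import duty = 364968.68 × 9.9% = 36131.90
Buyer bears: freight 8460.35 + insurance 509.06 + delivery 1879.92 + duty 36131.90 = 46981.23
Landed cost = invoice 355999.27 + 46981.23 = 402980.50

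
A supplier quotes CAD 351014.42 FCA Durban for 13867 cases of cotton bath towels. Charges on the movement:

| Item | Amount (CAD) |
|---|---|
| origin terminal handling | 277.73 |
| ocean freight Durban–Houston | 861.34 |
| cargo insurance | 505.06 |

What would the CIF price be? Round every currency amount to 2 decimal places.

From FCA to CIF, the seller additionally bears: origin terminal, freight, insurance.
CIF price = 351014.42 + 277.73 + 861.34 + 505.06 = 352658.55

CIF price: CAD 352658.55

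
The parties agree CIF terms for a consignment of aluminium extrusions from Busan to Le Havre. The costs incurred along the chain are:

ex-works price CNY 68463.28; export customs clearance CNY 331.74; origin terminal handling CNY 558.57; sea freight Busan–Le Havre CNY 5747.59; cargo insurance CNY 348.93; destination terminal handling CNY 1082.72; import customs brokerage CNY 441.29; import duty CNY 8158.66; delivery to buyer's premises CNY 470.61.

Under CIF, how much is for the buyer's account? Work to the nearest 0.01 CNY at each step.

CIF: the seller pays costs through ocean freight and marine insurance to the destination port.
Seller's account: goods 68463.28 + export clearance 331.74 + origin terminal 558.57 + freight 5747.59 + insurance 348.93 = 75450.11
Buyer's account: destination terminal 1082.72 + brokerage 441.29 + duty 8158.66 + delivery 470.61 = 10153.28

Buyer's account: CNY 10153.28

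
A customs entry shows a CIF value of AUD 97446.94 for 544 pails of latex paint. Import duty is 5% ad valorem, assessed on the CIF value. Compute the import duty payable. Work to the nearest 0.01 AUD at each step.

Import duty: AUD 4872.35

Import duty = 97446.94 × 5% = 4872.35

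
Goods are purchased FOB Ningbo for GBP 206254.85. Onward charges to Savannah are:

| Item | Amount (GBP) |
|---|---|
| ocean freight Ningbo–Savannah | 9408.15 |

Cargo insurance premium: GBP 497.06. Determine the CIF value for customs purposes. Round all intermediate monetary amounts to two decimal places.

CIF = FOB price + freight + insurance
CIF = 206254.85 + 9408.15 + 497.06 = 216160.06

CIF value: GBP 216160.06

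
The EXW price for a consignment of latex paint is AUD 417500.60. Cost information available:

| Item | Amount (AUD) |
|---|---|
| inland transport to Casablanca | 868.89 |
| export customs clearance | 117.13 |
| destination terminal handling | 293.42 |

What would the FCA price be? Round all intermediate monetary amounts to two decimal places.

Not relevant to the conversion: destination terminal — on the buyer under both terms; not part of either seller's price.
From EXW to FCA, the seller additionally bears: inland to port, export clearance.
FCA price = 417500.60 + 868.89 + 117.13 = 418486.62

FCA price: AUD 418486.62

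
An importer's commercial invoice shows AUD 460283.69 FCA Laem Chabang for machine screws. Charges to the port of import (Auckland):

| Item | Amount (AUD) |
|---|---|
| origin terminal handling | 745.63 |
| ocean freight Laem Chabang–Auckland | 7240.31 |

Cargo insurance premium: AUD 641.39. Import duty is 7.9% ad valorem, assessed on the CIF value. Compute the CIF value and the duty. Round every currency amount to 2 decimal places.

CIF value: AUD 468911.02; import duty: AUD 37043.97

CIF = FCA price + pre-shipment costs + freight + insurance
CIF = 460283.69 + 745.63 + 7240.31 + 641.39 = 468911.02
Import duty = 468911.02 × 7.9% = 37043.97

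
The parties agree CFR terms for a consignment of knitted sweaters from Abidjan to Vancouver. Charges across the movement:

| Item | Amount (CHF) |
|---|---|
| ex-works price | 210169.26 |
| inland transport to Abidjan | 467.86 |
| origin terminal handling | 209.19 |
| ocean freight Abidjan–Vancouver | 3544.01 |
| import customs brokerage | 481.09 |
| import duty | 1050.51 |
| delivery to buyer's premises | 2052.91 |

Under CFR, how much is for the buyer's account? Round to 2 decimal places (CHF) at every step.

Buyer's account: CHF 3584.51

CFR: the seller pays costs through ocean freight to the destination port, but not insurance.
Seller's account: goods 210169.26 + inland to port 467.86 + origin terminal 209.19 + freight 3544.01 = 214390.32
Buyer's account: brokerage 481.09 + duty 1050.51 + delivery 2052.91 = 3584.51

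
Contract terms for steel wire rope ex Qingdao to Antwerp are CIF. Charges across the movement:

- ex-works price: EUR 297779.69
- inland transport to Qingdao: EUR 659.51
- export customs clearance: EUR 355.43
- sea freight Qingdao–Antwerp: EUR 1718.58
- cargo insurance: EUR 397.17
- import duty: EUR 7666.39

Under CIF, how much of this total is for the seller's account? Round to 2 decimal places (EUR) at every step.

Seller's account: EUR 300910.38

CIF: the seller pays costs through ocean freight and marine insurance to the destination port.
Seller's account: goods 297779.69 + inland to port 659.51 + export clearance 355.43 + freight 1718.58 + insurance 397.17 = 300910.38
Buyer's account: duty 7666.39 = 7666.39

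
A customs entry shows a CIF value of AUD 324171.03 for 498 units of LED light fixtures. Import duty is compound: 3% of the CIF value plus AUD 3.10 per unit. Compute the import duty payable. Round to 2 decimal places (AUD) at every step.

Ad valorem component: 324171.03 × 3% = 9725.13
Specific component: 498 × 3.10 = 1543.80
Import duty = 9725.13 + 1543.80 = 11268.93

Import duty: AUD 11268.93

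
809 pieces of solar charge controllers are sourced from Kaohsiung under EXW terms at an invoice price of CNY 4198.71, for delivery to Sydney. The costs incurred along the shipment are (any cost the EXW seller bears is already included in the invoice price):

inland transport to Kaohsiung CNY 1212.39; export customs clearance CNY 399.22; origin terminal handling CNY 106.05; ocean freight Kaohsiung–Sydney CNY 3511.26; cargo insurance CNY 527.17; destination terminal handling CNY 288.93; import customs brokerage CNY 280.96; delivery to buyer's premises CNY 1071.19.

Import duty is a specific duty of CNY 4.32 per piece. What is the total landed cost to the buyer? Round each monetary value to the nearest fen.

Total landed cost: CNY 15090.76

EXW: the seller makes goods available at their premises; the buyer bears all onward costs.
CIF value = EXW price + inland to port + export clearance + origin terminal + freight + insurance = 4198.71 + 1212.39 + 399.22 + 106.05 + 3511.26 + 527.17 = 9954.80
Import duty = 809 × 4.32 = 3494.88
Buyer bears: inland to port 1212.39 + export clearance 399.22 + origin terminal 106.05 + freight 3511.26 + insurance 527.17 + destination terminal 288.93 + brokerage 280.96 + delivery 1071.19 + duty 3494.88 = 10892.05
Landed cost = invoice 4198.71 + 10892.05 = 15090.76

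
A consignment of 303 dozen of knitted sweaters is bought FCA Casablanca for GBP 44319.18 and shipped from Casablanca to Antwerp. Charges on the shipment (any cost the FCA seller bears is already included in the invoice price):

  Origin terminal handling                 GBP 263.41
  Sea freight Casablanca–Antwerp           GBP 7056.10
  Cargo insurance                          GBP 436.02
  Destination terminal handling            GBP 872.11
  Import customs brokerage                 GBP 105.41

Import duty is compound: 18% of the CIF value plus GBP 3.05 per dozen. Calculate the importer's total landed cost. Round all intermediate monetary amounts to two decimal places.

FCA: the seller delivers export-cleared goods to the carrier; the buyer bears costs from that point.
CIF value = FCA price + origin terminal + freight + insurance = 44319.18 + 263.41 + 7056.10 + 436.02 = 52074.71
Ad valorem component: 52074.71 × 18% = 9373.45
Specific component: 303 × 3.05 = 924.15
Import duty = 9373.45 + 924.15 = 10297.60
Buyer bears: origin terminal 263.41 + freight 7056.10 + insurance 436.02 + destination terminal 872.11 + brokerage 105.41 + duty 10297.60 = 19030.65
Landed cost = invoice 44319.18 + 19030.65 = 63349.83

Total landed cost: GBP 63349.83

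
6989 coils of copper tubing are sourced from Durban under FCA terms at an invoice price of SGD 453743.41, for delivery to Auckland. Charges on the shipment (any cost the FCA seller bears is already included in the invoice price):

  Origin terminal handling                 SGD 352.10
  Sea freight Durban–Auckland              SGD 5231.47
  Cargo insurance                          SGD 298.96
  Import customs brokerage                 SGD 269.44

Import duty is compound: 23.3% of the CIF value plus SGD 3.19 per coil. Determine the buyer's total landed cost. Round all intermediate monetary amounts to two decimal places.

Total landed cost: SGD 589283.13

FCA: the seller delivers export-cleared goods to the carrier; the buyer bears costs from that point.
CIF value = FCA price + origin terminal + freight + insurance = 453743.41 + 352.10 + 5231.47 + 298.96 = 459625.94
Ad valorem component: 459625.94 × 23.3% = 107092.84
Specific component: 6989 × 3.19 = 22294.91
Import duty = 107092.84 + 22294.91 = 129387.75
Buyer bears: origin terminal 352.10 + freight 5231.47 + insurance 298.96 + brokerage 269.44 + duty 129387.75 = 135539.72
Landed cost = invoice 453743.41 + 135539.72 = 589283.13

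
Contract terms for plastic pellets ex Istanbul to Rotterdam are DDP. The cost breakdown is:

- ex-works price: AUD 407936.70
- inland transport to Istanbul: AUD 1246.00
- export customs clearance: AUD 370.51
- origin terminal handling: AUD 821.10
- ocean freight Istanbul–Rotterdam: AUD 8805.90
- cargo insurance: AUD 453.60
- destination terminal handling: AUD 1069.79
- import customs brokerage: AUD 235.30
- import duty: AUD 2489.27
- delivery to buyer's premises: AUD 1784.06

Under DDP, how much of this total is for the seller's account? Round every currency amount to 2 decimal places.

Seller's account: AUD 425212.23

DDP: the seller bears all costs including import duty.
Seller's account: goods 407936.70 + inland to port 1246.00 + export clearance 370.51 + origin terminal 821.10 + freight 8805.90 + insurance 453.60 + destination terminal 1069.79 + brokerage 235.30 + duty 2489.27 + delivery 1784.06 = 425212.23
Buyer's account: 0.00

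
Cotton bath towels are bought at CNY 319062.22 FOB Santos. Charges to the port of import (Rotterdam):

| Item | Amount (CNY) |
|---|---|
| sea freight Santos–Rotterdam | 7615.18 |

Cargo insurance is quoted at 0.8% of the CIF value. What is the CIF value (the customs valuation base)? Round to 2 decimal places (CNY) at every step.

CIF value: CNY 329311.90

Let C be the CIF value. C = FOB price + freight + 0.8% × C
C − 0.8% × C = 319062.22 + 7615.18
0.992 × C = 326677.40
C = 326677.40 / 0.992 = 329311.90
Insurance premium = 0.8% × 329311.90 = 2634.50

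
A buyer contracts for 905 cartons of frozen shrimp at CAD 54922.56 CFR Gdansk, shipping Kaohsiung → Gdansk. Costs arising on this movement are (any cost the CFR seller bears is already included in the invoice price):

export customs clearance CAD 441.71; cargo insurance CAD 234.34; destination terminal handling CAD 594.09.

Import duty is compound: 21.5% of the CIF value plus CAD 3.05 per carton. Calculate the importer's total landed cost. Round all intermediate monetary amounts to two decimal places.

Total landed cost: CAD 70369.97

CFR: the seller pays costs through ocean freight to the destination port, but not insurance.
Already in the invoice (seller's account under CFR): export clearance — exclude.
CIF value = CFR price + insurance = 54922.56 + 234.34 = 55156.90
Ad valorem component: 55156.90 × 21.5% = 11858.73
Specific component: 905 × 3.05 = 2760.25
Import duty = 11858.73 + 2760.25 = 14618.98
Buyer bears: insurance 234.34 + destination terminal 594.09 + duty 14618.98 = 15447.41
Landed cost = invoice 54922.56 + 15447.41 = 70369.97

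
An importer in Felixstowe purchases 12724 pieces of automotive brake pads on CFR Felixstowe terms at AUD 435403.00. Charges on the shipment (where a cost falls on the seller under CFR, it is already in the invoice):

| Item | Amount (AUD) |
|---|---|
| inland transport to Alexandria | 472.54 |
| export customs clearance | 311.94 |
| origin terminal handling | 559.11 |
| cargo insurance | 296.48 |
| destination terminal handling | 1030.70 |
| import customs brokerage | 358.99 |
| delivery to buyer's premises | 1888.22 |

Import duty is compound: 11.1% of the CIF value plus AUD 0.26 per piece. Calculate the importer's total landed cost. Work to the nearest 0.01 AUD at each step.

CFR: the seller pays costs through ocean freight to the destination port, but not insurance.
Already in the invoice (seller's account under CFR): inland to port, export clearance, origin terminal — exclude.
CIF value = CFR price + insurance = 435403.00 + 296.48 = 435699.48
Ad valorem component: 435699.48 × 11.1% = 48362.64
Specific component: 12724 × 0.26 = 3308.24
Import duty = 48362.64 + 3308.24 = 51670.88
Buyer bears: insurance 296.48 + destination terminal 1030.70 + brokerage 358.99 + delivery 1888.22 + duty 51670.88 = 55245.27
Landed cost = invoice 435403.00 + 55245.27 = 490648.27

Total landed cost: AUD 490648.27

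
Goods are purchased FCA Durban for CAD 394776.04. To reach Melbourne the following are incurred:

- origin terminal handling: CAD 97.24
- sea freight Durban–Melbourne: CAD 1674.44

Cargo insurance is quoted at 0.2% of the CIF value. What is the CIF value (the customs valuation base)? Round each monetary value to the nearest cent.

CIF value: CAD 397342.40

Let C be the CIF value. C = FCA price + pre-shipment costs + freight + 0.2% × C
C − 0.2% × C = 394776.04 + 97.24 + 1674.44
0.998 × C = 396547.72
C = 396547.72 / 0.998 = 397342.40
Insurance premium = 0.2% × 397342.40 = 794.68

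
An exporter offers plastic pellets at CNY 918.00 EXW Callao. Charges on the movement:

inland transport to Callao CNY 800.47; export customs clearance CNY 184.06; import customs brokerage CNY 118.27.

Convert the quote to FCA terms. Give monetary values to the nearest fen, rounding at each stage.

Not relevant to the conversion: brokerage — on the buyer under both terms; not part of either seller's price.
From EXW to FCA, the seller additionally bears: inland to port, export clearance.
FCA price = 918.00 + 800.47 + 184.06 = 1902.53

FCA price: CNY 1902.53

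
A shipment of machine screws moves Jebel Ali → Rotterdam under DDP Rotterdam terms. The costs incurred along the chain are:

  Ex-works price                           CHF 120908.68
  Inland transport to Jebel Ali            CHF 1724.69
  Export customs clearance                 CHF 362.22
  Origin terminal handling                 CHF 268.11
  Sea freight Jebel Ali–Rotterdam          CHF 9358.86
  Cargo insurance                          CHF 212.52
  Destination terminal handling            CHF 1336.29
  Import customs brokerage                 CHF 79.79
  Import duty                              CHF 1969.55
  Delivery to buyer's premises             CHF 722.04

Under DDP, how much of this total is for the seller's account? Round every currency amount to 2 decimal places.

DDP: the seller bears all costs including import duty.
Seller's account: goods 120908.68 + inland to port 1724.69 + export clearance 362.22 + origin terminal 268.11 + freight 9358.86 + insurance 212.52 + destination terminal 1336.29 + brokerage 79.79 + duty 1969.55 + delivery 722.04 = 136942.75
Buyer's account: 0.00

Seller's account: CHF 136942.75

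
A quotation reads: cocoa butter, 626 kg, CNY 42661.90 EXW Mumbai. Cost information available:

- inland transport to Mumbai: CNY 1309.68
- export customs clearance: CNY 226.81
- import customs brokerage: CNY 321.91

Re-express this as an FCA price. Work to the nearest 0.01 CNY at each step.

FCA price: CNY 44198.39

Not relevant to the conversion: brokerage — on the buyer under both terms; not part of either seller's price.
From EXW to FCA, the seller additionally bears: inland to port, export clearance.
FCA price = 42661.90 + 1309.68 + 226.81 = 44198.39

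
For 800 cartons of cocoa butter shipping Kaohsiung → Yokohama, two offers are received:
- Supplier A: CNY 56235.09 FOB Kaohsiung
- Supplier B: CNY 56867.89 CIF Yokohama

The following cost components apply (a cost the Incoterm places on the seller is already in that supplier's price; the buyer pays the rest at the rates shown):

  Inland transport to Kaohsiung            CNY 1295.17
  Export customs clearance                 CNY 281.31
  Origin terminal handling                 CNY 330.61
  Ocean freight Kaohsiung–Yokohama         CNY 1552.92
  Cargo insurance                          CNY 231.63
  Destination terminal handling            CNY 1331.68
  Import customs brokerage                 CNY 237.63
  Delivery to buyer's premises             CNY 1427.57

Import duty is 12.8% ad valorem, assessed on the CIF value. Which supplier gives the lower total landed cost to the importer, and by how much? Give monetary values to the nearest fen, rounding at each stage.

Supplier B is cheaper by CNY 1299.17

Supplier A (FOB):
CIF value = FOB price + freight + insurance = 56235.09 + 1552.92 + 231.63 = 58019.64
Import duty = 58019.64 × 12.8% = 7426.51
Buyer bears (A): 1552.92 + 231.63 + 1331.68 + 237.63 + 1427.57 = 4781.43
Landed cost (A) = invoice 56235.09 + 4781.43 + duty 7426.51 = 68443.03
Supplier B (CIF):
The CIF price already equals the CIF value: 56867.89
Import duty = 56867.89 × 12.8% = 7279.09
Buyer bears (B): 1331.68 + 237.63 + 1427.57 = 2996.88
Landed cost (B) = invoice 56867.89 + 2996.88 + duty 7279.09 = 67143.86
Difference = |68443.03 − 67143.86| = 1299.17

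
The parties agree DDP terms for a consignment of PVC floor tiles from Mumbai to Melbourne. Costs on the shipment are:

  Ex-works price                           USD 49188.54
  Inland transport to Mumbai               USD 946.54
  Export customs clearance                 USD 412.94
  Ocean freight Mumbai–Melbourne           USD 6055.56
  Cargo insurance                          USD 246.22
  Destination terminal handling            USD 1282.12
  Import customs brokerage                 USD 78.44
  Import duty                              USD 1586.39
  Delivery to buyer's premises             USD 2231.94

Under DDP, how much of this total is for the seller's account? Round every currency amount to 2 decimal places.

Seller's account: USD 62028.69

DDP: the seller bears all costs including import duty.
Seller's account: goods 49188.54 + inland to port 946.54 + export clearance 412.94 + freight 6055.56 + insurance 246.22 + destination terminal 1282.12 + brokerage 78.44 + duty 1586.39 + delivery 2231.94 = 62028.69
Buyer's account: 0.00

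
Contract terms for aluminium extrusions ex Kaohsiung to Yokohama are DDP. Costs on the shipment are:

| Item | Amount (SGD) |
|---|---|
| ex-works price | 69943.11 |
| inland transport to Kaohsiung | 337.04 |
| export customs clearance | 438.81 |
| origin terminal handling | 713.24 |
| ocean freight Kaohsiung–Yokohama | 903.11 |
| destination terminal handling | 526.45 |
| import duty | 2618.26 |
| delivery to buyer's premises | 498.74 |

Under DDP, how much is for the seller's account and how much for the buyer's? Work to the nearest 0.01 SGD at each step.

DDP: the seller bears all costs including import duty.
Seller's account: goods 69943.11 + inland to port 337.04 + export clearance 438.81 + origin terminal 713.24 + freight 903.11 + destination terminal 526.45 + duty 2618.26 + delivery 498.74 = 75978.76
Buyer's account: 0.00

Seller: SGD 75978.76; buyer: SGD 0.00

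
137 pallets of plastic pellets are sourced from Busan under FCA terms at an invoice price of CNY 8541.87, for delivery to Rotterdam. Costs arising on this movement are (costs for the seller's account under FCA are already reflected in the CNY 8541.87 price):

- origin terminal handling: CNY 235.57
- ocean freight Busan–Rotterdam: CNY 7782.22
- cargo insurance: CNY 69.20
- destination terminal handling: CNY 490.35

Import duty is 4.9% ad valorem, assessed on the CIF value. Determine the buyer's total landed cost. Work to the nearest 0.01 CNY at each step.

FCA: the seller delivers export-cleared goods to the carrier; the buyer bears costs from that point.
CIF value = FCA price + origin terminal + freight + insurance = 8541.87 + 235.57 + 7782.22 + 69.20 = 16628.86
Import duty = 16628.86 × 4.9% = 814.81
Buyer bears: origin terminal 235.57 + freight 7782.22 + insurance 69.20 + destination terminal 490.35 + duty 814.81 = 9392.15
Landed cost = invoice 8541.87 + 9392.15 = 17934.02

Total landed cost: CNY 17934.02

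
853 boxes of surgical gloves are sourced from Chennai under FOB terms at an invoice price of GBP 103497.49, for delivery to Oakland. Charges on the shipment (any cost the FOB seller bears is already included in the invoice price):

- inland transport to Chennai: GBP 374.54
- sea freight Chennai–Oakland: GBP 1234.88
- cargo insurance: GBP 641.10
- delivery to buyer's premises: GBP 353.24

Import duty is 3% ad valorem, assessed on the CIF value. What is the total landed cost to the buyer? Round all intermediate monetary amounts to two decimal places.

Total landed cost: GBP 108887.91

FOB: the seller bears costs until goods are on board at the origin port; the buyer bears freight, insurance and all costs thereafter.
Already in the invoice (seller's account under FOB): inland to port — exclude.
CIF value = FOB price + freight + insurance = 103497.49 + 1234.88 + 641.10 = 105373.47
Import duty = 105373.47 × 3% = 3161.20
Buyer bears: freight 1234.88 + insurance 641.10 + delivery 353.24 + duty 3161.20 = 5390.42
Landed cost = invoice 103497.49 + 5390.42 = 108887.91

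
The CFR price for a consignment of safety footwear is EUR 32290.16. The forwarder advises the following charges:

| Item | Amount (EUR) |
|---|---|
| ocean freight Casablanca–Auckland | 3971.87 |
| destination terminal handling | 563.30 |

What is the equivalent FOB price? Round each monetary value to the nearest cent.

Not relevant to the conversion: destination terminal — on the buyer under both terms; not part of either seller's price.
From CFR to FOB, the seller no longer bears: freight.
FOB price = 32290.16 − 3971.87 = 28318.29

FOB price: EUR 28318.29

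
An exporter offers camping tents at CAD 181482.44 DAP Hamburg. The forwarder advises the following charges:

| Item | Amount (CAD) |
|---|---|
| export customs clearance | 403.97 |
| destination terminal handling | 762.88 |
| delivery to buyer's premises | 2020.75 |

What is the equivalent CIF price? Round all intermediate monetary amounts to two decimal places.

Not relevant to the conversion: export clearance — on the seller under both DAP and CIF; already in the DAP price and stays in the CIF price.
From DAP to CIF, the seller no longer bears: destination terminal, delivery.
CIF price = 181482.44 − 762.88 − 2020.75 = 178698.81

CIF price: CAD 178698.81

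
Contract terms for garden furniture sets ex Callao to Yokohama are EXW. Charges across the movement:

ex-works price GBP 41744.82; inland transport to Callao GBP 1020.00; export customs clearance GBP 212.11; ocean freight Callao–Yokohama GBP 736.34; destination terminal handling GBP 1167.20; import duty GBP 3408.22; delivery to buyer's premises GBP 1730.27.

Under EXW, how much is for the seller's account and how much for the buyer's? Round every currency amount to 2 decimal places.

EXW: the seller makes goods available at their premises; the buyer bears all onward costs.
Seller's account: goods 41744.82 = 41744.82
Buyer's account: inland to port 1020.00 + export clearance 212.11 + freight 736.34 + destination terminal 1167.20 + duty 3408.22 + delivery 1730.27 = 8274.14

Seller: GBP 41744.82; buyer: GBP 8274.14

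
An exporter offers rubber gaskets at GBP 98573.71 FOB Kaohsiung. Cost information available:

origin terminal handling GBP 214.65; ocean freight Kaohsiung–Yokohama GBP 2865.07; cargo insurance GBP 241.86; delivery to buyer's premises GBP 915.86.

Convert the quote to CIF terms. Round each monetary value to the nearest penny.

Not relevant to the conversion: origin terminal — on the seller under both FOB and CIF; already in the FOB price and stays in the CIF price. delivery — on the buyer under both terms; not part of either seller's price.
From FOB to CIF, the seller additionally bears: freight, insurance.
CIF price = 98573.71 + 2865.07 + 241.86 = 101680.64

CIF price: GBP 101680.64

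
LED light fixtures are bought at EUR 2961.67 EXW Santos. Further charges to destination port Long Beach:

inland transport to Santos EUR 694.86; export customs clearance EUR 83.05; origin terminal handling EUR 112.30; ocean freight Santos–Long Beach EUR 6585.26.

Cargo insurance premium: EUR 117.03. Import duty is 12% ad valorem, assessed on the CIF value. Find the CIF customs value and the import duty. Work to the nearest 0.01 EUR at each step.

CIF value: EUR 10554.17; import duty: EUR 1266.50

CIF = EXW price + pre-shipment costs + freight + insurance
CIF = 2961.67 + 694.86 + 83.05 + 112.30 + 6585.26 + 117.03 = 10554.17
Import duty = 10554.17 × 12% = 1266.50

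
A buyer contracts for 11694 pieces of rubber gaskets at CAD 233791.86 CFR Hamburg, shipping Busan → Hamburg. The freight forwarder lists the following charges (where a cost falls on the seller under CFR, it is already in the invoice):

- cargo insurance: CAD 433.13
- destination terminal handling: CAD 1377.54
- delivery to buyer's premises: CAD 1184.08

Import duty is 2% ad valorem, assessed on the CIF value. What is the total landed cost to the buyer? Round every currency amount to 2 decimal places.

Total landed cost: CAD 241471.11

CFR: the seller pays costs through ocean freight to the destination port, but not insurance.
CIF value = CFR price + insurance = 233791.86 + 433.13 = 234224.99
Import duty = 234224.99 × 2% = 4684.50
Buyer bears: insurance 433.13 + destination terminal 1377.54 + delivery 1184.08 + duty 4684.50 = 7679.25
Landed cost = invoice 233791.86 + 7679.25 = 241471.11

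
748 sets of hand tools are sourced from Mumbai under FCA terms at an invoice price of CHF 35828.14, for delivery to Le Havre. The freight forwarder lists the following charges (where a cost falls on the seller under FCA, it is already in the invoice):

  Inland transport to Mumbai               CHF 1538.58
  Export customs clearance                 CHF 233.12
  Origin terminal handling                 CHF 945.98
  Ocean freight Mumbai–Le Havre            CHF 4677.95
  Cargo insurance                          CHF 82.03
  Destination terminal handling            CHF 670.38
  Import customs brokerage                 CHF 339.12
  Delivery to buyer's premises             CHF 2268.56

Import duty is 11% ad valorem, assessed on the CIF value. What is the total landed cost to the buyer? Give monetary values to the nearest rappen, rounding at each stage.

FCA: the seller delivers export-cleared goods to the carrier; the buyer bears costs from that point.
Already in the invoice (seller's account under FCA): inland to port, export clearance — exclude.
CIF value = FCA price + origin terminal + freight + insurance = 35828.14 + 945.98 + 4677.95 + 82.03 = 41534.10
Import duty = 41534.10 × 11% = 4568.75
Buyer bears: origin terminal 945.98 + freight 4677.95 + insurance 82.03 + destination terminal 670.38 + brokerage 339.12 + delivery 2268.56 + duty 4568.75 = 13552.77
Landed cost = invoice 35828.14 + 13552.77 = 49380.91

Total landed cost: CHF 49380.91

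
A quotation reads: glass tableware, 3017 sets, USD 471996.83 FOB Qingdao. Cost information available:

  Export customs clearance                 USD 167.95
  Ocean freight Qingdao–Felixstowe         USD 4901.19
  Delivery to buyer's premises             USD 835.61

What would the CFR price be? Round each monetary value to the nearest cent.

CFR price: USD 476898.02

Not relevant to the conversion: export clearance — on the seller under both FOB and CFR; already in the FOB price and stays in the CFR price. delivery — on the buyer under both terms; not part of either seller's price.
From FOB to CFR, the seller additionally bears: freight.
CFR price = 471996.83 + 4901.19 = 476898.02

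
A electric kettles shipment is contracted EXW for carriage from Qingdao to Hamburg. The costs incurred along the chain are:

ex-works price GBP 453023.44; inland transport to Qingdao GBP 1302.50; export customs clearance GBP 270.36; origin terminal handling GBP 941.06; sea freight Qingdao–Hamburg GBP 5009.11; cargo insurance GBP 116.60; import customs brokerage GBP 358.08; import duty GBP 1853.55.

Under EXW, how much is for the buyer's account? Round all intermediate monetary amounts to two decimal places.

Buyer's account: GBP 9851.26

EXW: the seller makes goods available at their premises; the buyer bears all onward costs.
Seller's account: goods 453023.44 = 453023.44
Buyer's account: inland to port 1302.50 + export clearance 270.36 + origin terminal 941.06 + freight 5009.11 + insurance 116.60 + brokerage 358.08 + duty 1853.55 = 9851.26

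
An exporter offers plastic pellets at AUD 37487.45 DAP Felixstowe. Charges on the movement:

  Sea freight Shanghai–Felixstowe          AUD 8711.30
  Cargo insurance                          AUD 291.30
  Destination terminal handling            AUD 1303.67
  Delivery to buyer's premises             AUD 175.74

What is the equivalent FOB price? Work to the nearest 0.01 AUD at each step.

From DAP to FOB, the seller no longer bears: freight, insurance, destination terminal, delivery.
FOB price = 37487.45 − 8711.30 − 291.30 − 1303.67 − 175.74 = 27005.44

FOB price: AUD 27005.44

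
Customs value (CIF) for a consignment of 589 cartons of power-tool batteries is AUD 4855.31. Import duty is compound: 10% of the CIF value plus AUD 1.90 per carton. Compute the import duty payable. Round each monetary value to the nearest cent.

Import duty: AUD 1604.63

Ad valorem component: 4855.31 × 10% = 485.53
Specific component: 589 × 1.90 = 1119.10
Import duty = 485.53 + 1119.10 = 1604.63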